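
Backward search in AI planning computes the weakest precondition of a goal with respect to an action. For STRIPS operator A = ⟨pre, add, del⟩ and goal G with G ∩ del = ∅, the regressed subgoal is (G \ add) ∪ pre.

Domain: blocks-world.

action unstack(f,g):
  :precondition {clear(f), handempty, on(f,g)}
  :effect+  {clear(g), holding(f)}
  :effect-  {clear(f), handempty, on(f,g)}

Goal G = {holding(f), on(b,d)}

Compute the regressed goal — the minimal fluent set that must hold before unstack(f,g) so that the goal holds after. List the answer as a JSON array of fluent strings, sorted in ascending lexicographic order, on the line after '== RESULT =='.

Compute (G \ add) ∪ pre:
  G ∩ del = {}  (empty — regression defined)
  G \ add = {holding(f), on(b,d)} \ {clear(g), holding(f)} = {on(b,d)}
  ∪ pre   = {on(b,d)} ∪ {clear(f), handempty, on(f,g)}
          = {clear(f), handempty, on(b,d), on(f,g)}

== RESULT ==
["clear(f)", "handempty", "on(b,d)", "on(f,g)"]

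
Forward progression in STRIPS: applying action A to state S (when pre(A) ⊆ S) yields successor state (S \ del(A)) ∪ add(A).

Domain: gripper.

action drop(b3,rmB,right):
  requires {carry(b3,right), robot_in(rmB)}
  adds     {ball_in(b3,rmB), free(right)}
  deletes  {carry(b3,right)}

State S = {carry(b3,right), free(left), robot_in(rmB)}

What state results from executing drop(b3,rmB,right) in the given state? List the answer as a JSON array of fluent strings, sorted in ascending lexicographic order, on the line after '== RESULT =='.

Compute (S \ del) ∪ add:
  pre ⊆ S: {carry(b3,right), robot_in(rmB)} ⊆ S  — applicable
  S \ del = {free(left), robot_in(rmB)}
  ∪ add   = {ball_in(b3,rmB), free(left), free(right), robot_in(rmB)}

== RESULT ==
["ball_in(b3,rmB)", "free(left)", "free(right)", "robot_in(rmB)"]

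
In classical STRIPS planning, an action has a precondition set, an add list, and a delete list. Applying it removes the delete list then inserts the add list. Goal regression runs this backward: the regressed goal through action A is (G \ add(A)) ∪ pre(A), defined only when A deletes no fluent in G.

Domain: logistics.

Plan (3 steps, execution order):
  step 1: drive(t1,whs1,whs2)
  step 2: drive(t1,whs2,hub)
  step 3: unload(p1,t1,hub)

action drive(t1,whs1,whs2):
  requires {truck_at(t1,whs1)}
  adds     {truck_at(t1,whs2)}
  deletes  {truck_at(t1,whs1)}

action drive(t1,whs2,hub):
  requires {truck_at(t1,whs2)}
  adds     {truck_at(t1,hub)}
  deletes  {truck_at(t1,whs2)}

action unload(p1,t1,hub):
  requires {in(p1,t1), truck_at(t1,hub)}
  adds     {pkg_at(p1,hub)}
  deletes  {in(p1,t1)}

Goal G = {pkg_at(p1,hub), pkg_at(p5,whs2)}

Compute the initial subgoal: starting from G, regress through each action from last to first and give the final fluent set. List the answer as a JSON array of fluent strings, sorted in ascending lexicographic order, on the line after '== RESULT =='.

Work backward from the goal:
  through step 3 (unload(p1,t1,hub)): drop {pkg_at(p1,hub)}, keep {pkg_at(p5,whs2)}, require {in(p1,t1), truck_at(t1,hub)}
    → {in(p1,t1), pkg_at(p5,whs2), truck_at(t1,hub)}
  through step 2 (drive(t1,whs2,hub)): drop {truck_at(t1,hub)}, keep {in(p1,t1), pkg_at(p5,whs2)}, require {truck_at(t1,whs2)}
    → {in(p1,t1), pkg_at(p5,whs2), truck_at(t1,whs2)}
  through step 1 (drive(t1,whs1,whs2)): drop {truck_at(t1,whs2)}, keep {in(p1,t1), pkg_at(p5,whs2)}, require {truck_at(t1,whs1)}
    → {in(p1,t1), pkg_at(p5,whs2), truck_at(t1,whs1)}

== RESULT ==
["in(p1,t1)", "pkg_at(p5,whs2)", "truck_at(t1,whs1)"]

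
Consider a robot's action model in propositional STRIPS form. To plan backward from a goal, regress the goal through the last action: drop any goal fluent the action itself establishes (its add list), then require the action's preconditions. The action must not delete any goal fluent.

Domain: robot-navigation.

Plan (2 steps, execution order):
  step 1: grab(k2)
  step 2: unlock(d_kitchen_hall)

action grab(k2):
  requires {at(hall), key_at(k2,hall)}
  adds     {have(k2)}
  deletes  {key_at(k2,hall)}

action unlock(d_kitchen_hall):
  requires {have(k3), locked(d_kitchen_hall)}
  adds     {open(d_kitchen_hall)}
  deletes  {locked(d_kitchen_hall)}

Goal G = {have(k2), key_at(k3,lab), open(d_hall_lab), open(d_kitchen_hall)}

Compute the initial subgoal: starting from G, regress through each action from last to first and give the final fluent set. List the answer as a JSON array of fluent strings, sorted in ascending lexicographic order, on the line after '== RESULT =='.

Regress step by step:
  through step 2 (unlock(d_kitchen_hall)): drop {open(d_kitchen_hall)}, keep {have(k2), key_at(k3,lab), open(d_hall_lab)}, require {have(k3), locked(d_kitchen_hall)}
    → {have(k2), have(k3), key_at(k3,lab), locked(d_kitchen_hall), open(d_hall_lab)}
  through step 1 (grab(k2)): drop {have(k2)}, keep {have(k3), key_at(k3,lab), locked(d_kitchen_hall), open(d_hall_lab)}, require {at(hall), key_at(k2,hall)}
    → {at(hall), have(k3), key_at(k2,hall), key_at(k3,lab), locked(d_kitchen_hall), open(d_hall_lab)}

== RESULT ==
["at(hall)", "have(k3)", "key_at(k2,hall)", "key_at(k3,lab)", "locked(d_kitchen_hall)", "open(d_hall_lab)"]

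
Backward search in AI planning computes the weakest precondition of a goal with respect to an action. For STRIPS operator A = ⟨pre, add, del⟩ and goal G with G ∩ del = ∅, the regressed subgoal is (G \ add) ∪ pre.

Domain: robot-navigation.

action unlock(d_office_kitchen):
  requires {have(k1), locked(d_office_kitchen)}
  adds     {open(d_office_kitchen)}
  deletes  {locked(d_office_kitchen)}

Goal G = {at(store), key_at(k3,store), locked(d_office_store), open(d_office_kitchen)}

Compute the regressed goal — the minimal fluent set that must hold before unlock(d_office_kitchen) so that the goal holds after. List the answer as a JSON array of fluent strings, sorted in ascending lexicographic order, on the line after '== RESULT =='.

Regress:
  G ∩ del = {}  (empty — regression defined)
  G \ add = {at(store), key_at(k3,store), locked(d_office_store), open(d_office_kitchen)} \ {open(d_office_kitchen)} = {at(store), key_at(k3,store), locked(d_office_store)}
  ∪ pre   = {at(store), key_at(k3,store), locked(d_office_store)} ∪ {have(k1), locked(d_office_kitchen)}
          = {at(store), have(k1), key_at(k3,store), locked(d_office_kitchen), locked(d_office_store)}

== RESULT ==
["at(store)", "have(k1)", "key_at(k3,store)", "locked(d_office_kitchen)", "locked(d_office_store)"]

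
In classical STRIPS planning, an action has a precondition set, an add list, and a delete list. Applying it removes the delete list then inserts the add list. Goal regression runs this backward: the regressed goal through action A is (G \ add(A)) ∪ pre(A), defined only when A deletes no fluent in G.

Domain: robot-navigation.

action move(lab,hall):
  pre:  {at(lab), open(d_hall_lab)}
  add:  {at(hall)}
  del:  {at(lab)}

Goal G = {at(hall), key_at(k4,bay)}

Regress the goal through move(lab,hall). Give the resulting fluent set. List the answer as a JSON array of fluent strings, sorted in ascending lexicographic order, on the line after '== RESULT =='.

Compute (G \ add) ∪ pre:
  G ∩ del = {}  (empty — regression defined)
  G \ add = {at(hall), key_at(k4,bay)} \ {at(hall)} = {key_at(k4,bay)}
  ∪ pre   = {key_at(k4,bay)} ∪ {at(lab), open(d_hall_lab)}
          = {at(lab), key_at(k4,bay), open(d_hall_lab)}

== RESULT ==
["at(lab)", "key_at(k4,bay)", "open(d_hall_lab)"]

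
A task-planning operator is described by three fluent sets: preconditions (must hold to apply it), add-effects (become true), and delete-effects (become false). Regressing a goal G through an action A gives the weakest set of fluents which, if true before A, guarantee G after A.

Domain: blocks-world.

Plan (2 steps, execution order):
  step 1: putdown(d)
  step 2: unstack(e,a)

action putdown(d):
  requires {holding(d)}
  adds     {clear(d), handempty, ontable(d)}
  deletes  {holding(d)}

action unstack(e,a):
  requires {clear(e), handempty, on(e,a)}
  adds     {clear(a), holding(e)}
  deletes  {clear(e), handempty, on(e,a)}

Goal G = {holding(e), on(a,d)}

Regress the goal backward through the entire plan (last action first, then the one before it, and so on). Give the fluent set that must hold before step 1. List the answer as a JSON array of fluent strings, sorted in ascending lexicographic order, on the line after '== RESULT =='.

Work backward from the goal:
  through step 2 (unstack(e,a)): drop {holding(e)}, keep {on(a,d)}, require {clear(e), handempty, on(e,a)}
    → {clear(e), handempty, on(a,d), on(e,a)}
  through step 1 (putdown(d)): drop {handempty}, keep {clear(e), on(a,d), on(e,a)}, require {holding(d)}
    → {clear(e), holding(d), on(a,d), on(e,a)}

== RESULT ==
["clear(e)", "holding(d)", "on(a,d)", "on(e,a)"]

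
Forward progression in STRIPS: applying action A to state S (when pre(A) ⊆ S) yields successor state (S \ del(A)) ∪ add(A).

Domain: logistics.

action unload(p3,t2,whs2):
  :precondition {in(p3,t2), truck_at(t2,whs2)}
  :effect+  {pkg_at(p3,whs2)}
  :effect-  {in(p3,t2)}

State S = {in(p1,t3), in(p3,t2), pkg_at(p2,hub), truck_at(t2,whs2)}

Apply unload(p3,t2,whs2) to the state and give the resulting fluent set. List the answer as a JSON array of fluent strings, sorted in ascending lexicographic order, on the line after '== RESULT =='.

Compute (S \ del) ∪ add:
  pre ⊆ S: {in(p3,t2), truck_at(t2,whs2)} ⊆ S  — applicable
  S \ del = {in(p1,t3), pkg_at(p2,hub), truck_at(t2,whs2)}
  ∪ add   = {in(p1,t3), pkg_at(p2,hub), pkg_at(p3,whs2), truck_at(t2,whs2)}

== RESULT ==
["in(p1,t3)", "pkg_at(p2,hub)", "pkg_at(p3,whs2)", "truck_at(t2,whs2)"]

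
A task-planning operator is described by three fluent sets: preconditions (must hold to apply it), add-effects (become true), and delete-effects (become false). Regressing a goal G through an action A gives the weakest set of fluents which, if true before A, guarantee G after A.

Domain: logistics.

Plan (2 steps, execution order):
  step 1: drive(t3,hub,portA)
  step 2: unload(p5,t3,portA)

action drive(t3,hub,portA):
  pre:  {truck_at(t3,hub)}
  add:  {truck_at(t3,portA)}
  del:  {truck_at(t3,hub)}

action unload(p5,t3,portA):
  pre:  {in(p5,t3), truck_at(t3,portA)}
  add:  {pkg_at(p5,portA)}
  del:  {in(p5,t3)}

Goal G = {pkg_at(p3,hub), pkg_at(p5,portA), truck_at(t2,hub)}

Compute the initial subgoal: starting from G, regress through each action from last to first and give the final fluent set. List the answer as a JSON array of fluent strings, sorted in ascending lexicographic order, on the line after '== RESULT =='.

Regress step by step:
  through step 2 (unload(p5,t3,portA)): drop {pkg_at(p5,portA)}, keep {pkg_at(p3,hub), truck_at(t2,hub)}, require {in(p5,t3), truck_at(t3,portA)}
    → {in(p5,t3), pkg_at(p3,hub), truck_at(t2,hub), truck_at(t3,portA)}
  through step 1 (drive(t3,hub,portA)): drop {truck_at(t3,portA)}, keep {in(p5,t3), pkg_at(p3,hub), truck_at(t2,hub)}, require {truck_at(t3,hub)}
    → {in(p5,t3), pkg_at(p3,hub), truck_at(t2,hub), truck_at(t3,hub)}

== RESULT ==
["in(p5,t3)", "pkg_at(p3,hub)", "truck_at(t2,hub)", "truck_at(t3,hub)"]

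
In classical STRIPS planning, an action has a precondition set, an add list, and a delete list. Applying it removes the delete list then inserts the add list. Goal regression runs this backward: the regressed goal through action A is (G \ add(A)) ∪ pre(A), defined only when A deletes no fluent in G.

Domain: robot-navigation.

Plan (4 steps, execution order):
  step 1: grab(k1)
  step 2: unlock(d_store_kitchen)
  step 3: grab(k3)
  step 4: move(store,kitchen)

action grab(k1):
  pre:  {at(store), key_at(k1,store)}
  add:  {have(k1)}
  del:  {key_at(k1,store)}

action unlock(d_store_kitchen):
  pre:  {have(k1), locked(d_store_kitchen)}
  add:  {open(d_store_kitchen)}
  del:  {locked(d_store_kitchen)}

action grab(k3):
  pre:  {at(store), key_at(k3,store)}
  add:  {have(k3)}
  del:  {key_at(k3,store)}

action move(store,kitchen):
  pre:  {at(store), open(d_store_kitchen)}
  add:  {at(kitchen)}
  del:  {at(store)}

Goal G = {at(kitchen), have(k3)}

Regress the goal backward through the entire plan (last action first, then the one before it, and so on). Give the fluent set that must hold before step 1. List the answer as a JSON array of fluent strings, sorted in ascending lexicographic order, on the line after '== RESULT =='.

Regress step by step:
  through step 4 (move(store,kitchen)): drop {at(kitchen)}, keep {have(k3)}, require {at(store), open(d_store_kitchen)}
    → {at(store), have(k3), open(d_store_kitchen)}
  through step 3 (grab(k3)): drop {have(k3)}, keep {at(store), open(d_store_kitchen)}, require {at(store), key_at(k3,store)}
    → {at(store), key_at(k3,store), open(d_store_kitchen)}
  through step 2 (unlock(d_store_kitchen)): drop {open(d_store_kitchen)}, keep {at(store), key_at(k3,store)}, require {have(k1), locked(d_store_kitchen)}
    → {at(store), have(k1), key_at(k3,store), locked(d_store_kitchen)}
  through step 1 (grab(k1)): drop {have(k1)}, keep {at(store), key_at(k3,store), locked(d_store_kitchen)}, require {at(store), key_at(k1,store)}
    → {at(store), key_at(k1,store), key_at(k3,store), locked(d_store_kitchen)}

== RESULT ==
["at(store)", "key_at(k1,store)", "key_at(k3,store)", "locked(d_store_kitchen)"]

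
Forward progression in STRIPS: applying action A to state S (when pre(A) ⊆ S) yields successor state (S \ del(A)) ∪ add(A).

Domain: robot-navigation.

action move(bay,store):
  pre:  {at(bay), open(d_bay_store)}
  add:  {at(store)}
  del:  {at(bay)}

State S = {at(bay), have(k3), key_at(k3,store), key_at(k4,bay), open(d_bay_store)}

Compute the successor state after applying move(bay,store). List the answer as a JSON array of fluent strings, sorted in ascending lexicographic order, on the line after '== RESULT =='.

Compute (S \ del) ∪ add:
  pre ⊆ S: {at(bay), open(d_bay_store)} ⊆ S  — applicable
  S \ del = {have(k3), key_at(k3,store), key_at(k4,bay), open(d_bay_store)}
  ∪ add   = {at(store), have(k3), key_at(k3,store), key_at(k4,bay), open(d_bay_store)}

== RESULT ==
["at(store)", "have(k3)", "key_at(k3,store)", "key_at(k4,bay)", "open(d_bay_store)"]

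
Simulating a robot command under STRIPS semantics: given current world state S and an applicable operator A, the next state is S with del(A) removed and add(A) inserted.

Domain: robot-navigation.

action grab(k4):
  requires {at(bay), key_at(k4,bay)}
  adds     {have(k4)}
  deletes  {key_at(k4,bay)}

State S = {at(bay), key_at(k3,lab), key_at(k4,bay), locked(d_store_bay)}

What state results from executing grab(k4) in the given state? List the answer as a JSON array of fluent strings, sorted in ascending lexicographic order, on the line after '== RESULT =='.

Progress:
  pre ⊆ S: {at(bay), key_at(k4,bay)} ⊆ S  — applicable
  S \ del = {at(bay), key_at(k3,lab), locked(d_store_bay)}
  ∪ add   = {at(bay), have(k4), key_at(k3,lab), locked(d_store_bay)}

== RESULT ==
["at(bay)", "have(k4)", "key_at(k3,lab)", "locked(d_store_bay)"]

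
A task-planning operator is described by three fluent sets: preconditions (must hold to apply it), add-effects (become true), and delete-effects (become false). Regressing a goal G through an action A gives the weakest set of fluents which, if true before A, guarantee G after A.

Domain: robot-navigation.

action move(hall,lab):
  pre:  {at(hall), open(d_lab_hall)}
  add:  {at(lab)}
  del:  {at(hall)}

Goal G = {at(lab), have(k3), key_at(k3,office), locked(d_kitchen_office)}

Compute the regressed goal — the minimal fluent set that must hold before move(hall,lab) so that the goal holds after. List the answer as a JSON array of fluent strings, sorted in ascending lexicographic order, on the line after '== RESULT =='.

Regress:
  G ∩ del = {}  (empty — regression defined)
  G \ add = {at(lab), have(k3), key_at(k3,office), locked(d_kitchen_office)} \ {at(lab)} = {have(k3), key_at(k3,office), locked(d_kitchen_office)}
  ∪ pre   = {have(k3), key_at(k3,office), locked(d_kitchen_office)} ∪ {at(hall), open(d_lab_hall)}
          = {at(hall), have(k3), key_at(k3,office), locked(d_kitchen_office), open(d_lab_hall)}

== RESULT ==
["at(hall)", "have(k3)", "key_at(k3,office)", "locked(d_kitchen_office)", "open(d_lab_hall)"]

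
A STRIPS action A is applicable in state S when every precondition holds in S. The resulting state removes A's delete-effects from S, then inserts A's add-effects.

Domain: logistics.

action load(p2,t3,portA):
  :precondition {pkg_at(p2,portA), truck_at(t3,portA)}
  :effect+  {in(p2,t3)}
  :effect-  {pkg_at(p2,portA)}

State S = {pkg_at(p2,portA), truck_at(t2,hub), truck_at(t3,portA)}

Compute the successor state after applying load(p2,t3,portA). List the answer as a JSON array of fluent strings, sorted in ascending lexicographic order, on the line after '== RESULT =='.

Progress:
  pre ⊆ S: {pkg_at(p2,portA), truck_at(t3,portA)} ⊆ S  — applicable
  S \ del = {truck_at(t2,hub), truck_at(t3,portA)}
  ∪ add   = {in(p2,t3), truck_at(t2,hub), truck_at(t3,portA)}

== RESULT ==
["in(p2,t3)", "truck_at(t2,hub)", "truck_at(t3,portA)"]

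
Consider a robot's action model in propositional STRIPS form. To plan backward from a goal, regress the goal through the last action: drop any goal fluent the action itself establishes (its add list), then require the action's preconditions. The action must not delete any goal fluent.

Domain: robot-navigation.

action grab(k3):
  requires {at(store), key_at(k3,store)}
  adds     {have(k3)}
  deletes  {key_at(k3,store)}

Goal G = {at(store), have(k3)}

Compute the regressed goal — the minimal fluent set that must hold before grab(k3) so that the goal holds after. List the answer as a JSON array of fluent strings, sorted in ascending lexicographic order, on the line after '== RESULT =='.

Regress:
  G ∩ del = {}  (empty — regression defined)
  G \ add = {at(store), have(k3)} \ {have(k3)} = {at(store)}
  ∪ pre   = {at(store)} ∪ {at(store), key_at(k3,store)}
          = {at(store), key_at(k3,store)}

== RESULT ==
["at(store)", "key_at(k3,store)"]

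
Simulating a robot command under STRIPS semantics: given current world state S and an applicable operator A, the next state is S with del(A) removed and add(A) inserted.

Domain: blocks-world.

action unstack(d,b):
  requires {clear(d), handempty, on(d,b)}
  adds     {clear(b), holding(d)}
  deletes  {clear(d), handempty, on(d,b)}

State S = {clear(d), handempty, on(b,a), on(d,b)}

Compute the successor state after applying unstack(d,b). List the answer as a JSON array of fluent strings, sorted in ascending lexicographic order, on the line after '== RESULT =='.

Compute (S \ del) ∪ add:
  pre ⊆ S: {clear(d), handempty, on(d,b)} ⊆ S  — applicable
  S \ del = {on(b,a)}
  ∪ add   = {clear(b), holding(d), on(b,a)}

== RESULT ==
["clear(b)", "holding(d)", "on(b,a)"]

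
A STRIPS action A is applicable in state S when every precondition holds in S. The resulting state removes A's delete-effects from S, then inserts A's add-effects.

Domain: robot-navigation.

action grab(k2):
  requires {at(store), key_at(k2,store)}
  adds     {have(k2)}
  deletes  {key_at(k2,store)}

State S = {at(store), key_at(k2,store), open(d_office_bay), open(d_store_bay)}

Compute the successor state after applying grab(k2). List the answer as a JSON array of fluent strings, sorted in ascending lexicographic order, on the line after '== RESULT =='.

Progress:
  pre ⊆ S: {at(store), key_at(k2,store)} ⊆ S  — applicable
  S \ del = {at(store), open(d_office_bay), open(d_store_bay)}
  ∪ add   = {at(store), have(k2), open(d_office_bay), open(d_store_bay)}

== RESULT ==
["at(store)", "have(k2)", "open(d_office_bay)", "open(d_store_bay)"]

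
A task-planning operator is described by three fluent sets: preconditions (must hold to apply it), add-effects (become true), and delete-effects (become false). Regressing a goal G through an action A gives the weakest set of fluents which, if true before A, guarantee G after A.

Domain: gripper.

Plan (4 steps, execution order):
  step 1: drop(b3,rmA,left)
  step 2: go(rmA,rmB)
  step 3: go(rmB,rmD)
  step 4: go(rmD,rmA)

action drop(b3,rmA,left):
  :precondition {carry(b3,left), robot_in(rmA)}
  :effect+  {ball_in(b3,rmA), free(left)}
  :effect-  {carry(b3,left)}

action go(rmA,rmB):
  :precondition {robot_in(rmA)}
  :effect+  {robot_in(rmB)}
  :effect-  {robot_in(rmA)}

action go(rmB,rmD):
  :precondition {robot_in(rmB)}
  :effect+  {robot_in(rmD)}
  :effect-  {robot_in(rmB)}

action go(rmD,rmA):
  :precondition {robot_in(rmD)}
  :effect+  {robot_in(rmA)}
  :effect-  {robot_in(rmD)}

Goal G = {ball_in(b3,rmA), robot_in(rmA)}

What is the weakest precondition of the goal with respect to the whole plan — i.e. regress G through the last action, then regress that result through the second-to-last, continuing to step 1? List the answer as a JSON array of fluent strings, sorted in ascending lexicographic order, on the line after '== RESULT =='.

Regress step by step:
  through step 4 (go(rmD,rmA)): drop {robot_in(rmA)}, keep {ball_in(b3,rmA)}, require {robot_in(rmD)}
    → {ball_in(b3,rmA), robot_in(rmD)}
  through step 3 (go(rmB,rmD)): drop {robot_in(rmD)}, keep {ball_in(b3,rmA)}, require {robot_in(rmB)}
    → {ball_in(b3,rmA), robot_in(rmB)}
  through step 2 (go(rmA,rmB)): drop {robot_in(rmB)}, keep {ball_in(b3,rmA)}, require {robot_in(rmA)}
    → {ball_in(b3,rmA), robot_in(rmA)}
  through step 1 (drop(b3,rmA,left)): drop {ball_in(b3,rmA)}, keep {robot_in(rmA)}, require {carry(b3,left), robot_in(rmA)}
    → {carry(b3,left), robot_in(rmA)}

== RESULT ==
["carry(b3,left)", "robot_in(rmA)"]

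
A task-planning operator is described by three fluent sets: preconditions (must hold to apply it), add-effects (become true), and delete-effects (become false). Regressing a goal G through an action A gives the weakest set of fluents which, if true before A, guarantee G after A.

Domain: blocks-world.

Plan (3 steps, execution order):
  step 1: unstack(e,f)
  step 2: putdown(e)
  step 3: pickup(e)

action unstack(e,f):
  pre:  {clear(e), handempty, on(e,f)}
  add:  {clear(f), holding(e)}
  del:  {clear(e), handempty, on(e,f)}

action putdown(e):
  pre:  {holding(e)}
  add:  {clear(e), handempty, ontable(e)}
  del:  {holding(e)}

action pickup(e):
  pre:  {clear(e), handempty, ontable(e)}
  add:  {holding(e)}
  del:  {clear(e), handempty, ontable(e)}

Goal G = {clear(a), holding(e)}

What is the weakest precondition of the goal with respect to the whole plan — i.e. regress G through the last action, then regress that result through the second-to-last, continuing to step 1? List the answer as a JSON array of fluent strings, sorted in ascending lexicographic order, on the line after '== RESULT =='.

Work backward from the goal:
  through step 3 (pickup(e)): drop {holding(e)}, keep {clear(a)}, require {clear(e), handempty, ontable(e)}
    → {clear(a), clear(e), handempty, ontable(e)}
  through step 2 (putdown(e)): drop {clear(e), handempty, ontable(e)}, keep {clear(a)}, require {holding(e)}
    → {clear(a), holding(e)}
  through step 1 (unstack(e,f)): drop {holding(e)}, keep {clear(a)}, require {clear(e), handempty, on(e,f)}
    → {clear(a), clear(e), handempty, on(e,f)}

== RESULT ==
["clear(a)", "clear(e)", "handempty", "on(e,f)"]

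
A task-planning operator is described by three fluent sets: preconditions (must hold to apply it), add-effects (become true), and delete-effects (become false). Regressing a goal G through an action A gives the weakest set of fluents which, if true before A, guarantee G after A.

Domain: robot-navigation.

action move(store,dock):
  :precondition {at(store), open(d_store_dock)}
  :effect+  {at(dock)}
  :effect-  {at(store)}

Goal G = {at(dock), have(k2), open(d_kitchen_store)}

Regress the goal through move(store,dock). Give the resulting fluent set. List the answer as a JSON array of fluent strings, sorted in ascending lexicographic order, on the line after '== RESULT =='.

Regress:
  G ∩ del = {}  (empty — regression defined)
  G \ add = {at(dock), have(k2), open(d_kitchen_store)} \ {at(dock)} = {have(k2), open(d_kitchen_store)}
  ∪ pre   = {have(k2), open(d_kitchen_store)} ∪ {at(store), open(d_store_dock)}
          = {at(store), have(k2), open(d_kitchen_store), open(d_store_dock)}

== RESULT ==
["at(store)", "have(k2)", "open(d_kitchen_store)", "open(d_store_dock)"]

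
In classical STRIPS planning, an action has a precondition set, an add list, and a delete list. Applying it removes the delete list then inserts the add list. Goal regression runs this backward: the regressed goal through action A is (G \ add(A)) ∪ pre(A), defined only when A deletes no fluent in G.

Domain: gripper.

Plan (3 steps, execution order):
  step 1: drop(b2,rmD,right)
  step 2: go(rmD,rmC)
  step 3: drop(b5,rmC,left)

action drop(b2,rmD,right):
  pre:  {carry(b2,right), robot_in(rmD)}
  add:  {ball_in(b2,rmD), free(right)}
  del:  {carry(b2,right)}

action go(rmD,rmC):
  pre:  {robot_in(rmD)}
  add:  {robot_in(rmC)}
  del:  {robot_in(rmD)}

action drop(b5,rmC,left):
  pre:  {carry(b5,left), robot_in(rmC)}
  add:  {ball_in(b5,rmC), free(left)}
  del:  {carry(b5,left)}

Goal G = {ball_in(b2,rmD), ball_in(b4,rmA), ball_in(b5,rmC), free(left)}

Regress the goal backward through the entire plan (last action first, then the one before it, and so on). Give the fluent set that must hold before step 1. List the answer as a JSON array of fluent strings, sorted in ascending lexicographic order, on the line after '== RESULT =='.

Regress step by step:
  through step 3 (drop(b5,rmC,left)): drop {ball_in(b5,rmC), free(left)}, keep {ball_in(b2,rmD), ball_in(b4,rmA)}, require {carry(b5,left), robot_in(rmC)}
    → {ball_in(b2,rmD), ball_in(b4,rmA), carry(b5,left), robot_in(rmC)}
  through step 2 (go(rmD,rmC)): drop {robot_in(rmC)}, keep {ball_in(b2,rmD), ball_in(b4,rmA), carry(b5,left)}, require {robot_in(rmD)}
    → {ball_in(b2,rmD), ball_in(b4,rmA), carry(b5,left), robot_in(rmD)}
  through step 1 (drop(b2,rmD,right)): drop {ball_in(b2,rmD)}, keep {ball_in(b4,rmA), carry(b5,left), robot_in(rmD)}, require {carry(b2,right), robot_in(rmD)}
    → {ball_in(b4,rmA), carry(b2,right), carry(b5,left), robot_in(rmD)}

== RESULT ==
["ball_in(b4,rmA)", "carry(b2,right)", "carry(b5,left)", "robot_in(rmD)"]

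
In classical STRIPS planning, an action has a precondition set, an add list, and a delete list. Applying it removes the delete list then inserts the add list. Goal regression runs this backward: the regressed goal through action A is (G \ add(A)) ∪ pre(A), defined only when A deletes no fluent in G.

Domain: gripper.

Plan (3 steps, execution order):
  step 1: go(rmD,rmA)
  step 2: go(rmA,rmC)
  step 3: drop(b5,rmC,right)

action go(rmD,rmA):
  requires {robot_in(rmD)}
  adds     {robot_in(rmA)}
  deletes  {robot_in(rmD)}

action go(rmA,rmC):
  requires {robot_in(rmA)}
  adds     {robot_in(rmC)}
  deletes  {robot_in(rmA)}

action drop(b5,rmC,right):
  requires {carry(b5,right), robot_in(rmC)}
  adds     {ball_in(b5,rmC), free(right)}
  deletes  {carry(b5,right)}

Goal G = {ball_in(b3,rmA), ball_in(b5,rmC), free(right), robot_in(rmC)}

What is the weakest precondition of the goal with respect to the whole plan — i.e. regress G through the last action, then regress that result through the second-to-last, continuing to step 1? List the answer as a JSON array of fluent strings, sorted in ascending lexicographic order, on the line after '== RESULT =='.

Work backward from the goal:
  through step 3 (drop(b5,rmC,right)): drop {ball_in(b5,rmC), free(right)}, keep {ball_in(b3,rmA), robot_in(rmC)}, require {carry(b5,right), robot_in(rmC)}
    → {ball_in(b3,rmA), carry(b5,right), robot_in(rmC)}
  through step 2 (go(rmA,rmC)): drop {robot_in(rmC)}, keep {ball_in(b3,rmA), carry(b5,right)}, require {robot_in(rmA)}
    → {ball_in(b3,rmA), carry(b5,right), robot_in(rmA)}
  through step 1 (go(rmD,rmA)): drop {robot_in(rmA)}, keep {ball_in(b3,rmA), carry(b5,right)}, require {robot_in(rmD)}
    → {ball_in(b3,rmA), carry(b5,right), robot_in(rmD)}

== RESULT ==
["ball_in(b3,rmA)", "carry(b5,right)", "robot_in(rmD)"]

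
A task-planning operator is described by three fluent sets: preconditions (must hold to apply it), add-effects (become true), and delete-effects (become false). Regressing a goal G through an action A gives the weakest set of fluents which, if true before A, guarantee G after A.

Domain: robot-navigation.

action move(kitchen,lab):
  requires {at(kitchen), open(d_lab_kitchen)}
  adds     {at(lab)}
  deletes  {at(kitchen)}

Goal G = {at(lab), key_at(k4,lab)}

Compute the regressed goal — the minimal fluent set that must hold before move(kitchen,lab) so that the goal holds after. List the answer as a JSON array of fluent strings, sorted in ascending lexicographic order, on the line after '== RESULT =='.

Compute (G \ add) ∪ pre:
  G ∩ del = {}  (empty — regression defined)
  G \ add = {at(lab), key_at(k4,lab)} \ {at(lab)} = {key_at(k4,lab)}
  ∪ pre   = {key_at(k4,lab)} ∪ {at(kitchen), open(d_lab_kitchen)}
          = {at(kitchen), key_at(k4,lab), open(d_lab_kitchen)}

== RESULT ==
["at(kitchen)", "key_at(k4,lab)", "open(d_lab_kitchen)"]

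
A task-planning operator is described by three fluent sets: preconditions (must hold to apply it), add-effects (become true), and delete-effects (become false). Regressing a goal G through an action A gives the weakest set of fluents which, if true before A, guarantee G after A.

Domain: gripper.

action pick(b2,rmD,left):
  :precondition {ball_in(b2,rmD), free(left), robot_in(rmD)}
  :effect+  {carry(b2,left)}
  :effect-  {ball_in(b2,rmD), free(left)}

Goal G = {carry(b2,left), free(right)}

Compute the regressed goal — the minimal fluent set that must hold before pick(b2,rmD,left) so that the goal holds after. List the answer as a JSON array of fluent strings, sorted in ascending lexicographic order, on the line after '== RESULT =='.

Regress:
  G ∩ del = {}  (empty — regression defined)
  G \ add = {carry(b2,left), free(right)} \ {carry(b2,left)} = {free(right)}
  ∪ pre   = {free(right)} ∪ {ball_in(b2,rmD), free(left), robot_in(rmD)}
          = {ball_in(b2,rmD), free(left), free(right), robot_in(rmD)}

== RESULT ==
["ball_in(b2,rmD)", "free(left)", "free(right)", "robot_in(rmD)"]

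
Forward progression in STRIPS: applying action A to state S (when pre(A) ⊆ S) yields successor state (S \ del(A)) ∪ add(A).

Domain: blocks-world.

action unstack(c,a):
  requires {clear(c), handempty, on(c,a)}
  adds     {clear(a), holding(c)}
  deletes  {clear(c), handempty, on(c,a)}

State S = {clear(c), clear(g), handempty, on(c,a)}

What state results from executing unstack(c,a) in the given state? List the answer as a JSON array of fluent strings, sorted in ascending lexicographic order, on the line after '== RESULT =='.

Progress:
  pre ⊆ S: {clear(c), handempty, on(c,a)} ⊆ S  — applicable
  S \ del = {clear(g)}
  ∪ add   = {clear(a), clear(g), holding(c)}

== RESULT ==
["clear(a)", "clear(g)", "holding(c)"]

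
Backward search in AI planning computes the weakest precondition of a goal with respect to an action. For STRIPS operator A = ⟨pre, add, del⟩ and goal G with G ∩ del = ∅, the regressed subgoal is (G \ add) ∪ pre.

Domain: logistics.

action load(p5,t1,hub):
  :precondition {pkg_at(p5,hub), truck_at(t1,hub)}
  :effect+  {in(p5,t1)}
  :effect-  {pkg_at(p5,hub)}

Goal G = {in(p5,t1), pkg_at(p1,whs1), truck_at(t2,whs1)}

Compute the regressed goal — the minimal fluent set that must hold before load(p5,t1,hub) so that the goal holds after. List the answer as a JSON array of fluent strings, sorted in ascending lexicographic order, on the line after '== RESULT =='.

Regress:
  G ∩ del = {}  (empty — regression defined)
  G \ add = {in(p5,t1), pkg_at(p1,whs1), truck_at(t2,whs1)} \ {in(p5,t1)} = {pkg_at(p1,whs1), truck_at(t2,whs1)}
  ∪ pre   = {pkg_at(p1,whs1), truck_at(t2,whs1)} ∪ {pkg_at(p5,hub), truck_at(t1,hub)}
          = {pkg_at(p1,whs1), pkg_at(p5,hub), truck_at(t1,hub), truck_at(t2,whs1)}

== RESULT ==
["pkg_at(p1,whs1)", "pkg_at(p5,hub)", "truck_at(t1,hub)", "truck_at(t2,whs1)"]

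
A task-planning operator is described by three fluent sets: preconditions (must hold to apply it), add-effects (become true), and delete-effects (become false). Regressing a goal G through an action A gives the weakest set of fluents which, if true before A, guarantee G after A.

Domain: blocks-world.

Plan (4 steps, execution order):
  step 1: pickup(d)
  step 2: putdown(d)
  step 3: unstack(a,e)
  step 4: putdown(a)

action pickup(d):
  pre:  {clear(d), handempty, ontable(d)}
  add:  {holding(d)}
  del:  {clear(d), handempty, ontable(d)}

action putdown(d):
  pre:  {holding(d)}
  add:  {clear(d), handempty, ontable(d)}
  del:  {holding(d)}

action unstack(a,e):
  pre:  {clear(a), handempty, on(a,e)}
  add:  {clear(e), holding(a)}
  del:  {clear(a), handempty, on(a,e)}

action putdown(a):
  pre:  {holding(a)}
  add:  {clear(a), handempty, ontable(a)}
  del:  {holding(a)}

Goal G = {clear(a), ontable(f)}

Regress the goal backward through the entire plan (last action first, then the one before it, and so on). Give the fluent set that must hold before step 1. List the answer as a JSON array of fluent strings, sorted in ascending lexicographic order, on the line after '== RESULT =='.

Regress step by step:
  through step 4 (putdown(a)): drop {clear(a)}, keep {ontable(f)}, require {holding(a)}
    → {holding(a), ontable(f)}
  through step 3 (unstack(a,e)): drop {holding(a)}, keep {ontable(f)}, require {clear(a), handempty, on(a,e)}
    → {clear(a), handempty, on(a,e), ontable(f)}
  through step 2 (putdown(d)): drop {handempty}, keep {clear(a), on(a,e), ontable(f)}, require {holding(d)}
    → {clear(a), holding(d), on(a,e), ontable(f)}
  through step 1 (pickup(d)): drop {holding(d)}, keep {clear(a), on(a,e), ontable(f)}, require {clear(d), handempty, ontable(d)}
    → {clear(a), clear(d), handempty, on(a,e), ontable(d), ontable(f)}

== RESULT ==
["clear(a)", "clear(d)", "handempty", "on(a,e)", "ontable(d)", "ontable(f)"]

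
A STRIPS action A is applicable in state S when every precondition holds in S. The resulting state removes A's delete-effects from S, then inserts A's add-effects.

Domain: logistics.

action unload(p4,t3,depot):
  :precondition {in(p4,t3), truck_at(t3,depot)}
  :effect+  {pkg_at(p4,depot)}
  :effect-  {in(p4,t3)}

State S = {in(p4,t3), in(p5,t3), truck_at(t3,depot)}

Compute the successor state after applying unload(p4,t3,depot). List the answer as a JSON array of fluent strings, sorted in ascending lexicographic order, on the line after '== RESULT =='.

Progress:
  pre ⊆ S: {in(p4,t3), truck_at(t3,depot)} ⊆ S  — applicable
  S \ del = {in(p5,t3), truck_at(t3,depot)}
  ∪ add   = {in(p5,t3), pkg_at(p4,depot), truck_at(t3,depot)}

== RESULT ==
["in(p5,t3)", "pkg_at(p4,depot)", "truck_at(t3,depot)"]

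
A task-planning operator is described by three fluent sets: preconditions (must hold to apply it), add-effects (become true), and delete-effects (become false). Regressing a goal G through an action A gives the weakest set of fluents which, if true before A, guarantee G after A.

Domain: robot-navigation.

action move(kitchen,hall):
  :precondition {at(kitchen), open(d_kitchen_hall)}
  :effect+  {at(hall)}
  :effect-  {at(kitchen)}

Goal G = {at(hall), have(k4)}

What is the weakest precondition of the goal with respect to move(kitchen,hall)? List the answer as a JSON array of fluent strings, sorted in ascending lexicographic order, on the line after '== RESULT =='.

Compute (G \ add) ∪ pre:
  G ∩ del = {}  (empty — regression defined)
  G \ add = {at(hall), have(k4)} \ {at(hall)} = {have(k4)}
  ∪ pre   = {have(k4)} ∪ {at(kitchen), open(d_kitchen_hall)}
          = {at(kitchen), have(k4), open(d_kitchen_hall)}

== RESULT ==
["at(kitchen)", "have(k4)", "open(d_kitchen_hall)"]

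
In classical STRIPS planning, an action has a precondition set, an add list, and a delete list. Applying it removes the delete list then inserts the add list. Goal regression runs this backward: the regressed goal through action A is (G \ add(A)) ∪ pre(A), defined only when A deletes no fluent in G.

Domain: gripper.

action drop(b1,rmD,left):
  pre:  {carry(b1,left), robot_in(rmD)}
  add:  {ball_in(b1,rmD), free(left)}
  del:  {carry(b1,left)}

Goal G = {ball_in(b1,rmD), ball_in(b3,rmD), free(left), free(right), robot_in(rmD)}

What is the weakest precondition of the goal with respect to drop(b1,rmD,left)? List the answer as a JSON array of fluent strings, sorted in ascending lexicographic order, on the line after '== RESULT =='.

Regress:
  G ∩ del = {}  (empty — regression defined)
  G \ add = {ball_in(b1,rmD), ball_in(b3,rmD), free(left), free(right), robot_in(rmD)} \ {ball_in(b1,rmD), free(left)} = {ball_in(b3,rmD), free(right), robot_in(rmD)}
  ∪ pre   = {ball_in(b3,rmD), free(right), robot_in(rmD)} ∪ {carry(b1,left), robot_in(rmD)}
          = {ball_in(b3,rmD), carry(b1,left), free(right), robot_in(rmD)}

== RESULT ==
["ball_in(b3,rmD)", "carry(b1,left)", "free(right)", "robot_in(rmD)"]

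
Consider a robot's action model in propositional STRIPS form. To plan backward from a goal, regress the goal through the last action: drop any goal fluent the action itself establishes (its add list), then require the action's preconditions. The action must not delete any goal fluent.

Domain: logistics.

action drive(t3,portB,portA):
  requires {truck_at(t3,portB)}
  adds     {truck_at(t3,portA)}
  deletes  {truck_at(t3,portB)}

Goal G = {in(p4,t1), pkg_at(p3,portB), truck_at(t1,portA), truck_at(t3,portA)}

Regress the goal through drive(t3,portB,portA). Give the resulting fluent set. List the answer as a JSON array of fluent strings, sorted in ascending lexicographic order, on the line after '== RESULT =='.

Compute (G \ add) ∪ pre:
  G ∩ del = {}  (empty — regression defined)
  G \ add = {in(p4,t1), pkg_at(p3,portB), truck_at(t1,portA), truck_at(t3,portA)} \ {truck_at(t3,portA)} = {in(p4,t1), pkg_at(p3,portB), truck_at(t1,portA)}
  ∪ pre   = {in(p4,t1), pkg_at(p3,portB), truck_at(t1,portA)} ∪ {truck_at(t3,portB)}
          = {in(p4,t1), pkg_at(p3,portB), truck_at(t1,portA), truck_at(t3,portB)}

== RESULT ==
["in(p4,t1)", "pkg_at(p3,portB)", "truck_at(t1,portA)", "truck_at(t3,portB)"]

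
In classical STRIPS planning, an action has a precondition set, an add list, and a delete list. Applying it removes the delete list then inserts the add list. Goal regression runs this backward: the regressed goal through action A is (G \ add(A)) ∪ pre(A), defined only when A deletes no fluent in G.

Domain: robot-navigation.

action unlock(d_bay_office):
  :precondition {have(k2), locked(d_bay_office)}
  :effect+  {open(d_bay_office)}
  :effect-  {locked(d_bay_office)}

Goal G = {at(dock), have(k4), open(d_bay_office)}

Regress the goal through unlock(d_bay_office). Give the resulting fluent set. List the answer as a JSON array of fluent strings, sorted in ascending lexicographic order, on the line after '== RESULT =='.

Regress:
  G ∩ del = {}  (empty — regression defined)
  G \ add = {at(dock), have(k4), open(d_bay_office)} \ {open(d_bay_office)} = {at(dock), have(k4)}
  ∪ pre   = {at(dock), have(k4)} ∪ {have(k2), locked(d_bay_office)}
          = {at(dock), have(k2), have(k4), locked(d_bay_office)}

== RESULT ==
["at(dock)", "have(k2)", "have(k4)", "locked(d_bay_office)"]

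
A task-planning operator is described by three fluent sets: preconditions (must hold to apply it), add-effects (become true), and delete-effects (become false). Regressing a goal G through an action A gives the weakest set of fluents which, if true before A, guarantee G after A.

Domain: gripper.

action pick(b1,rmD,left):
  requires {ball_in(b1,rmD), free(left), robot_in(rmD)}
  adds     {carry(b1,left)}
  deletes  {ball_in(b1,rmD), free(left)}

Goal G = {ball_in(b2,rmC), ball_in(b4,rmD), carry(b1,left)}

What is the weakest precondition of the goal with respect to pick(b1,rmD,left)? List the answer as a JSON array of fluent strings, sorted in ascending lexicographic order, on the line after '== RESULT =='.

Compute (G \ add) ∪ pre:
  G ∩ del = {}  (empty — regression defined)
  G \ add = {ball_in(b2,rmC), ball_in(b4,rmD), carry(b1,left)} \ {carry(b1,left)} = {ball_in(b2,rmC), ball_in(b4,rmD)}
  ∪ pre   = {ball_in(b2,rmC), ball_in(b4,rmD)} ∪ {ball_in(b1,rmD), free(left), robot_in(rmD)}
          = {ball_in(b1,rmD), ball_in(b2,rmC), ball_in(b4,rmD), free(left), robot_in(rmD)}

== RESULT ==
["ball_in(b1,rmD)", "ball_in(b2,rmC)", "ball_in(b4,rmD)", "free(left)", "robot_in(rmD)"]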